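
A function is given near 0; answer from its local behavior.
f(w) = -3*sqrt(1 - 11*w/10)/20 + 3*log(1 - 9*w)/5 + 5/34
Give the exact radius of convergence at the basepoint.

The radius of convergence is 1/9.

Branch term (-3/20)*sqrt(1 - w/(10/11)): its argument vanishes at w = 10/11, a square-root branch point, modulus 10/11.
Branch term (3/5)*log(1 - w/(1/9)): its argument vanishes at w = 1/9, a logarithmic branch point, modulus 1/9.
The radius of convergence is the smallest modulus among the singular points: 1/9.


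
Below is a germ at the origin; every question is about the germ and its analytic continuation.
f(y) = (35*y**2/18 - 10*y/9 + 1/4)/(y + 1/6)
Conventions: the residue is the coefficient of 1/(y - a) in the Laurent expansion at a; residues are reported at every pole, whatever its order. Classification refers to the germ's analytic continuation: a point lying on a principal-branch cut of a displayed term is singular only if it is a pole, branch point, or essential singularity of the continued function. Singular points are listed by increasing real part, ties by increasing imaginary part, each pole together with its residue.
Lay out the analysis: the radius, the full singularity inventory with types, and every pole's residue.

Denominator factor (y + 1/6): pole of order 1 at -1/6, modulus 1/6.
The radius of convergence is the smallest modulus among the singular points: 1/6.
At the order-1 pole -1/6 set g(y) = (y - (-1/6))*f(y) = 35*y**2/18 - 10*y/9 + 1/4.
Simple pole: residue = g(a) at a = -1/6, which is 317/648.

Radius of convergence at 0: 1/6.
At -1/6: a pole of order 1; residue 317/648.


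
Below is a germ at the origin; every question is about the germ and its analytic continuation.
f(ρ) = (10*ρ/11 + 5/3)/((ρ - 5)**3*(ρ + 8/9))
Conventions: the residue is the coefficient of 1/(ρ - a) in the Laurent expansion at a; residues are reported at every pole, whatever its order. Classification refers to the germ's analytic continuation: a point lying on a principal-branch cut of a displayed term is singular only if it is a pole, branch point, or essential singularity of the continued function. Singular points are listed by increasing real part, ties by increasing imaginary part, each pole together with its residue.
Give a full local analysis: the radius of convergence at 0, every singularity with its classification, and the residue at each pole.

Denominator factor (ρ - 5)^3: pole of order 3 at 5, modulus 5.
Denominator factor (ρ + 8/9): pole of order 1 at -8/9, modulus 8/9.
The radius of convergence is the smallest modulus among the singular points: 8/9.
At the order-1 pole -8/9 set g(ρ) = (ρ - (-8/9))*f(ρ) = (10*ρ/11 + 5/3)/(ρ - 5)**3.
Simple pole: residue = g(a) at a = -8/9, which is -6885/1637647.
At the order-3 pole 5 set g(ρ) = (ρ - (5))^3*f(ρ) = (10*ρ/11 + 5/3)/(ρ + 8/9).
Order-3 pole: residue = g''(a)/2; g''(5) = 13770/1637647, so the residue is 6885/1637647.
List the singular points by increasing real part (a conjugate pair: the negative imaginary part first).

Radius of convergence at 0: 8/9.
At -8/9: a pole of order 1; residue -6885/1637647.
At 5: a pole of order 3; residue 6885/1637647.


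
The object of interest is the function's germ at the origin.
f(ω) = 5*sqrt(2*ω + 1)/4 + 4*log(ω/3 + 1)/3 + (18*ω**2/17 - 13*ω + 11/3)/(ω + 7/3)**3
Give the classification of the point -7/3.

The point is a pole of order 3.

The denominator factor ω + 7/3 vanishes at -7/3 and appears to the power 3; the numerator there equals 676/17, nonzero, and no other factor vanishes.
The branch terms are analytic at this point.
Hence a pole whose order is the multiplicity, 3.


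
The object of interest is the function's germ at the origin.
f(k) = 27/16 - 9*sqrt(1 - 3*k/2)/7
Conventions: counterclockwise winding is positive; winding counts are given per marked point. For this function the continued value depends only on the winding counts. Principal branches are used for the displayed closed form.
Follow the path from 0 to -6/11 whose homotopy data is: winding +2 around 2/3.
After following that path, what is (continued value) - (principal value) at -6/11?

The rational part is single-valued and drops out of the difference; each branch term changes only by its own monodromy.
(-9/7)*sqrt(1 - k/(2/3)): winding +2 is even, the square root returns to the same sheet, contribution 0.
Summing the contributions at k = -6/11 gives 0.

Continued minus principal equals 0.


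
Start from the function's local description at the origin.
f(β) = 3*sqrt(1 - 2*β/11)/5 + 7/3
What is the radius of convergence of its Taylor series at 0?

Branch term (3/5)*sqrt(1 - β/(11/2)): its argument vanishes at β = 11/2, a square-root branch point, modulus 11/2.
The radius of convergence is the smallest modulus among the singular points: 11/2.

The radius of convergence is 11/2.


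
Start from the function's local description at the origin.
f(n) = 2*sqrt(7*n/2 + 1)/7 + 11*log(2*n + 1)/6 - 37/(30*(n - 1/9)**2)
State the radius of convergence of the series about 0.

Denominator factor (n - 1/9)^2: pole of order 2 at 1/9, modulus 1/9.
Branch term (11/6)*log(1 - n/(-1/2)): its argument vanishes at n = -1/2, a logarithmic branch point, modulus 1/2.
Branch term (2/7)*sqrt(1 - n/(-2/7)): its argument vanishes at n = -2/7, a square-root branch point, modulus 2/7.
The radius of convergence is the smallest modulus among the singular points: 1/9.

The radius of convergence is 1/9.


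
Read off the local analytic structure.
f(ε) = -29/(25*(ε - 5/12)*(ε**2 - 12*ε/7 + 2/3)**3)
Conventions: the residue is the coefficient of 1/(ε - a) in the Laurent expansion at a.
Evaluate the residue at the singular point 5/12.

The residue is -29701582848/51209575.

At the order-1 pole 5/12 set g(ε) = (ε - (5/12))*f(ε) = -29/(25*(ε**2 - 12*ε/7 + 2/3)**3).
Simple pole: residue = g(a) at a = 5/12, which is -29701582848/51209575.


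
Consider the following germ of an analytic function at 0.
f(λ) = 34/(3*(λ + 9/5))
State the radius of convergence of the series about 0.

The radius of convergence is 9/5.

Denominator factor (λ + 9/5): pole of order 1 at -9/5, modulus 9/5.
The radius of convergence is the smallest modulus among the singular points: 9/5.


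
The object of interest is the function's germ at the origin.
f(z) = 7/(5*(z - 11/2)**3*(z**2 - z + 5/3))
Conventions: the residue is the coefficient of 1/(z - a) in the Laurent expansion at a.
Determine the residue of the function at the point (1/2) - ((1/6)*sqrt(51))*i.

The factor z**2 - z + 5/3 splits as (z - a)(z - a') with a = (1/2) - ((1/6)*sqrt(51))*i, a' = (1/2) + ((1/6)*sqrt(51))*i. At the order-1 pole a set g(z) = (z - a)*f(z) = [7/(5*(z - 11/2)**3)] / (z - a').
Simple pole: residue = g(a) at a = (1/2) - ((1/6)*sqrt(51))*i, which is (-445032/159275065) - ((250992/541535221)*sqrt(51))*i.

The residue is (-445032/159275065) - ((250992/541535221)*sqrt(51))*i.


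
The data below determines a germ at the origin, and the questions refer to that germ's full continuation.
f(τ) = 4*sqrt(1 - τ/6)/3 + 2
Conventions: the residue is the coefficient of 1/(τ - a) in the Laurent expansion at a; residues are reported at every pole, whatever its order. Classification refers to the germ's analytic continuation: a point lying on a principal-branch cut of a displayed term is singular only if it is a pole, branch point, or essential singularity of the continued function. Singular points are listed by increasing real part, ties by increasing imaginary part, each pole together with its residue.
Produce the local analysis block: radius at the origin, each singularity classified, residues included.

Branch term (4/3)*sqrt(1 - τ/(6)): its argument vanishes at τ = 6, a square-root branch point, modulus 6.
The radius of convergence is the smallest modulus among the singular points: 6.

Radius of convergence at 0: 6.
At 6: an algebraic (square-root) branch point.


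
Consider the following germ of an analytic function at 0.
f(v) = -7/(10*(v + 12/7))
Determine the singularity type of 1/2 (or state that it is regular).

Denominator factors: v + 12/7 = 31/14 at v = 1/2 — none vanishes.
So the germ continues analytically to 1/2.

The point is a regular point.


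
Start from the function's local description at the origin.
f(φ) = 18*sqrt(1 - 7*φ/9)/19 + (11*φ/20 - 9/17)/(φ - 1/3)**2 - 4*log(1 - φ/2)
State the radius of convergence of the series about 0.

The radius of convergence is 1/3.

Denominator factor (φ - 1/3)^2: pole of order 2 at 1/3, modulus 1/3.
Branch term (-4)*log(1 - φ/(2)): its argument vanishes at φ = 2, a logarithmic branch point, modulus 2.
Branch term (18/19)*sqrt(1 - φ/(9/7)): its argument vanishes at φ = 9/7, a square-root branch point, modulus 9/7.
The radius of convergence is the smallest modulus among the singular points: 1/3.


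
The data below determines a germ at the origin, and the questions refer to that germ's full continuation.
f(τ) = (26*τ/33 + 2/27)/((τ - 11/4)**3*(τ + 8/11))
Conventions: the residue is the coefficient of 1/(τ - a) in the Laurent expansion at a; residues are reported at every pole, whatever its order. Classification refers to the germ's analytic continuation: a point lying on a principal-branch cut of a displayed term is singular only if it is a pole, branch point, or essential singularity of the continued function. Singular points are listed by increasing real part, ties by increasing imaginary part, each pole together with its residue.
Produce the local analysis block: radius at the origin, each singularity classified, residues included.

Denominator factor (τ - 11/4)^3: pole of order 3 at 11/4, modulus 11/4.
Denominator factor (τ + 8/11): pole of order 1 at -8/11, modulus 8/11.
The radius of convergence is the smallest modulus among the singular points: 8/11.
At the order-1 pole -8/11 set g(τ) = (τ - (-8/11))*f(τ) = (26*τ/33 + 2/27)/(τ - 11/4)**3.
Simple pole: residue = g(a) at a = -8/11, which is 1147520/96702579.
At the order-3 pole 11/4 set g(τ) = (τ - (11/4))^3*f(τ) = (26*τ/33 + 2/27)/(τ + 8/11).
Order-3 pole: residue = g''(a)/2; g''(11/4) = -2295040/96702579, so the residue is -1147520/96702579.
List the singular points by increasing real part (a conjugate pair: the negative imaginary part first).

Radius of convergence at 0: 8/11.
At -8/11: a pole of order 1; residue 1147520/96702579.
At 11/4: a pole of order 3; residue -1147520/96702579.


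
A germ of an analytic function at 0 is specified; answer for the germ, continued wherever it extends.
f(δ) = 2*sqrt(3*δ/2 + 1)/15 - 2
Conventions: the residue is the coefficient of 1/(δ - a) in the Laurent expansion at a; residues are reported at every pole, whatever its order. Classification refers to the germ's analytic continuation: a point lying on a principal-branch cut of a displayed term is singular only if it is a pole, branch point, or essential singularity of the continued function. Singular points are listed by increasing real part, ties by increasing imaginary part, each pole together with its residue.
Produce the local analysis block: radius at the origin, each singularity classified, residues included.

Radius of convergence at 0: 2/3.
At -2/3: an algebraic (square-root) branch point.

Branch term (2/15)*sqrt(1 - δ/(-2/3)): its argument vanishes at δ = -2/3, a square-root branch point, modulus 2/3.
The radius of convergence is the smallest modulus among the singular points: 2/3.


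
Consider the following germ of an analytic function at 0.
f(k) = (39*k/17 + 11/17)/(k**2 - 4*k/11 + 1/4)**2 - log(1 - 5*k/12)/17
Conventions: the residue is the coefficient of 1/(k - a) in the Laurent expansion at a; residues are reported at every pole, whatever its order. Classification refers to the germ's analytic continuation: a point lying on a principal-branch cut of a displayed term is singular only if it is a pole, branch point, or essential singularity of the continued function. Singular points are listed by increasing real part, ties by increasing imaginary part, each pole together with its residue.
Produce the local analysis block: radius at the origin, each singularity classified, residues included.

Denominator factor (k**2 - 4*k/11 + 1/4)^2: discriminant -105/121, complex-conjugate roots (2/11) + ((1/22)*sqrt(105))*i and (2/11) - ((1/22)*sqrt(105))*i; poles of order 2, moduli 1/2 and 1/2.
Branch term (-1/17)*log(1 - k/(12/5)): its argument vanishes at k = 12/5, a logarithmic branch point, modulus 12/5.
The radius of convergence is the smallest modulus among the singular points: 1/2.
The branch term is analytic at (2/11) - ((1/22)*sqrt(105))*i and contributes nothing to the residue; only the rational part matters.
The factor k**2 - 4*k/11 + 1/4 splits as (k - a)(k - a') with a = (2/11) - ((1/22)*sqrt(105))*i, a' = (2/11) + ((1/22)*sqrt(105))*i. At the order-2 pole a set g(k) = (k - a)^2*(rational part) = [39*k/17 + 11/17] / (k - a')^2.
Order-2 pole: residue = g'(a); g'((2/11) - ((1/22)*sqrt(105))*i) = ((48158/187425)*sqrt(105))*i, so the residue is ((48158/187425)*sqrt(105))*i.
The branch term is analytic at (2/11) + ((1/22)*sqrt(105))*i and contributes nothing to the residue; only the rational part matters.
The factor k**2 - 4*k/11 + 1/4 splits as (k - a)(k - a') with a = (2/11) + ((1/22)*sqrt(105))*i, a' = (2/11) - ((1/22)*sqrt(105))*i. At the order-2 pole a set g(k) = (k - a)^2*(rational part) = [39*k/17 + 11/17] / (k - a')^2.
Order-2 pole: residue = g'(a); g'((2/11) + ((1/22)*sqrt(105))*i) = -((48158/187425)*sqrt(105))*i, so the residue is -((48158/187425)*sqrt(105))*i.
List the singular points by increasing real part (a conjugate pair: the negative imaginary part first).

Radius of convergence at 0: 1/2.
At (2/11) - ((1/22)*sqrt(105))*i: a pole of order 2; residue ((48158/187425)*sqrt(105))*i.
At (2/11) + ((1/22)*sqrt(105))*i: a pole of order 2; residue -((48158/187425)*sqrt(105))*i.
At 12/5: a logarithmic branch point.


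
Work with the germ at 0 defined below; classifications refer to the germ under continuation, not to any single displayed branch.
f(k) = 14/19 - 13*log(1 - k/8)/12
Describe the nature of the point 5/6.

There is no denominator, hence no pole anywhere.
Branch term log(1 - k/(8)): argument at 5/6 is 43/48, nonzero, so 5/6 is not its branch point (a point on a principal cut is still regular for the continued germ).
So the germ continues analytically to 5/6.

The point is a regular point.


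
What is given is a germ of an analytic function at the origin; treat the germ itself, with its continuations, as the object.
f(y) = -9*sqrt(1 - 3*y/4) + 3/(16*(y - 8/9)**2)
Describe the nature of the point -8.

Denominator factors: y - 8/9 = -80/9 at y = -8 — none vanishes.
Branch term sqrt(1 - y/(4/3)): argument at -8 is 7, nonzero, so -8 is not its branch point (a point on a principal cut is still regular for the continued germ).
So the germ continues analytically to -8.

The point is a regular point.


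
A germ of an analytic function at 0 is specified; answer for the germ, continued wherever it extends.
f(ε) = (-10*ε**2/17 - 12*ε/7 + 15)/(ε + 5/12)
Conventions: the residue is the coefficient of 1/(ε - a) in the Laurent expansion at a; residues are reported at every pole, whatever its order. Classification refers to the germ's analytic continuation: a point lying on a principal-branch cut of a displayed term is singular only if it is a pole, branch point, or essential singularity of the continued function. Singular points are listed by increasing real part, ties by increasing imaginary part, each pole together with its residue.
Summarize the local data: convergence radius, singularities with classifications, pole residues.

Denominator factor (ε + 5/12): pole of order 1 at -5/12, modulus 5/12.
The radius of convergence is the smallest modulus among the singular points: 5/12.
At the order-1 pole -5/12 set g(ε) = (ε - (-5/12))*f(ε) = -10*ε**2/17 - 12*ε/7 + 15.
Simple pole: residue = g(a) at a = -5/12, which is 133765/8568.

Radius of convergence at 0: 5/12.
At -5/12: a pole of order 1; residue 133765/8568.


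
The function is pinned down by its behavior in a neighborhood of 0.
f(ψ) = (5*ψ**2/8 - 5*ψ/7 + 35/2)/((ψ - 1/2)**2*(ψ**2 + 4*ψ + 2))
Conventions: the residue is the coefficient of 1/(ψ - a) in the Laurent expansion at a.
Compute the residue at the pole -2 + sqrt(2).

The factor ψ**2 + 4*ψ + 2 splits as (ψ - a)(ψ - a') with a = -2 + sqrt(2), a' = -2 - sqrt(2). At the order-1 pole a set g(ψ) = (ψ - a)*f(ψ) = [(5*ψ**2/8 - 5*ψ/7 + 35/2)/(ψ - 1/2)**2] / (ψ - a').
Simple pole: residue = g(a) at a = -2 + sqrt(2), which is 695/289 + (17355/8092)*sqrt(2).

The residue is 695/289 + (17355/8092)*sqrt(2).


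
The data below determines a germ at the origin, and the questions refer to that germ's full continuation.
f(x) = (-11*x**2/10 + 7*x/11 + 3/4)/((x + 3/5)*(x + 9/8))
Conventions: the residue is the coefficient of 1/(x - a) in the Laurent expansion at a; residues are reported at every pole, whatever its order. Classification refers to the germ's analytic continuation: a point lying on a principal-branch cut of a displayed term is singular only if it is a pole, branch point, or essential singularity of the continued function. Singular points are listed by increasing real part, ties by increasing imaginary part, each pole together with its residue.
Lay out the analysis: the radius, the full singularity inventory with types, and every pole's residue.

Denominator factor (x + 9/8): pole of order 1 at -9/8, modulus 9/8.
Denominator factor (x + 3/5): pole of order 1 at -3/5, modulus 3/5.
The radius of convergence is the smallest modulus among the singular points: 3/5.
At the order-1 pole -9/8 set g(x) = (x - (-9/8))*f(x) = (-11*x**2/10 + 7*x/11 + 3/4)/(x + 3/5).
Simple pole: residue = g(a) at a = -9/8, which is 3187/1232.
At the order-1 pole -3/5 set g(x) = (x - (-3/5))*f(x) = (-11*x**2/10 + 7*x/11 + 3/4)/(x + 9/8).
Simple pole: residue = g(a) at a = -3/5, which is -102/1925.
List the singular points by increasing real part (a conjugate pair: the negative imaginary part first).

Radius of convergence at 0: 3/5.
At -9/8: a pole of order 1; residue 3187/1232.
At -3/5: a pole of order 1; residue -102/1925.


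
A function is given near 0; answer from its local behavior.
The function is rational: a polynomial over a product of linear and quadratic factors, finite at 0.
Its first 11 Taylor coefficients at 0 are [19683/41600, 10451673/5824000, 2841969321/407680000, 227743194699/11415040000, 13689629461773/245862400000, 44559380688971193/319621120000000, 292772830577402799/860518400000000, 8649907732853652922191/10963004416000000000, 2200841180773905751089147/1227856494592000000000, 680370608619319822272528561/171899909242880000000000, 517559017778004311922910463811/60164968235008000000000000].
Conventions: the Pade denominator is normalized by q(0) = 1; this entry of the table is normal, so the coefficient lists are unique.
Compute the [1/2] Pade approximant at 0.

Taylor coefficients needed (read off): a_0 = 19683/41600, a_1 = 10451673/5824000, a_2 = 2841969321/407680000, a_3 = 227743194699/11415040000.
Write the denominator as Q(η) = 1 + q1*η + q2*η^2. Requiring Q*f - P = O(η^4) with deg P <= 1 kills the coefficients of η^2..η^3 in Q*f:
  η^2: a_2 + q1*a_1 + q2*a_0 = 0, i.e. 2841969321/407680000 + (10451673/5824000)*q1 + (19683/41600)*q2 = 0.
  η^3: a_3 + q1*a_2 + q2*a_1 = 0, i.e. 227743194699/11415040000 + (2841969321/407680000)*q1 + (10451673/5824000)*q2 = 0.
Solving this linear system: q1 = 1045374/26495, q2 = -1219488147/7418600.
The numerator is Q*f truncated at degree 1: P0 = a_0 = 19683/41600; P1 = a_1 + q1*a_0 = 90216302229/4408768000.

The Pade approximant has numerator coefficients [19683/41600, 90216302229/4408768000]; denominator coefficients [1, 1045374/26495, -1219488147/7418600].


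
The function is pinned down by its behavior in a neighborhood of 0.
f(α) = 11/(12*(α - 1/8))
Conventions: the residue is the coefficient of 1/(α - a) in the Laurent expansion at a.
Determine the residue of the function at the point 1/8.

At the order-1 pole 1/8 set g(α) = (α - (1/8))*f(α) = 11/12.
Simple pole: residue = g(a) at a = 1/8, which is 11/12.

The residue is 11/12.


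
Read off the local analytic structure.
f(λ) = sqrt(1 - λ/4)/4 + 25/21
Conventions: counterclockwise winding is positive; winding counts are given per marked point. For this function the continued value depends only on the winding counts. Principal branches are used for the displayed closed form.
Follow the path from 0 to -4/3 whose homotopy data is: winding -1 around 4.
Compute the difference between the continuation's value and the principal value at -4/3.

The rational part is single-valued and drops out of the difference; each branch term changes only by its own monodromy.
(1/4)*sqrt(1 - λ/(4)): winding -1 is odd, the square root flips sign, contributing -2*(1/4)*sqrt(1 - (-4/3)/(4)) = -2*(1/4)*sqrt(4/3) = -(1/3)*sqrt(3).
Summing the contributions at λ = -4/3 gives -(1/3)*sqrt(3).

Continued minus principal equals -(1/3)*sqrt(3).


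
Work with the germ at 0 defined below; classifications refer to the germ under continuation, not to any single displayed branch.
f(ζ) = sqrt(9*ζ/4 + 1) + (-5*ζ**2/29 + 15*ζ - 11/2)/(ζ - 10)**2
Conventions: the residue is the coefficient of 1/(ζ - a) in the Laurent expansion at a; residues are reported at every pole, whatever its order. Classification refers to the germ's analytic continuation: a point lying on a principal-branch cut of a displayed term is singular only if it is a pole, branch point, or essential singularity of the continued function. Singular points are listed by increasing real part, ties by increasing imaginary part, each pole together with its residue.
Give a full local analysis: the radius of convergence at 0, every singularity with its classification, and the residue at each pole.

Denominator factor (ζ - 10)^2: pole of order 2 at 10, modulus 10.
Branch term (1)*sqrt(1 - ζ/(-4/9)): its argument vanishes at ζ = -4/9, a square-root branch point, modulus 4/9.
The radius of convergence is the smallest modulus among the singular points: 4/9.
The branch term is analytic at 10 and contributes nothing to the residue; only the rational part matters.
At the order-2 pole 10 set g(ζ) = (ζ - (10))^2*(rational part) = -5*ζ**2/29 + 15*ζ - 11/2.
Order-2 pole: residue = g'(a); g'(10) = 335/29, so the residue is 335/29.
List the singular points by increasing real part (a conjugate pair: the negative imaginary part first).

Radius of convergence at 0: 4/9.
At -4/9: an algebraic (square-root) branch point.
At 10: a pole of order 2; residue 335/29.


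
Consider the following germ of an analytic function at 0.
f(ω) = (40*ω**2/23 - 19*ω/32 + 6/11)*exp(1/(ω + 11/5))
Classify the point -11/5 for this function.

The exponent 1/(ω - (-11/5)) has a pole at -11/5, so exp(1/(ω - (-11/5))) takes every nonzero value near it: an essential singularity (not a pole of any order).

The point is an essential singularity.


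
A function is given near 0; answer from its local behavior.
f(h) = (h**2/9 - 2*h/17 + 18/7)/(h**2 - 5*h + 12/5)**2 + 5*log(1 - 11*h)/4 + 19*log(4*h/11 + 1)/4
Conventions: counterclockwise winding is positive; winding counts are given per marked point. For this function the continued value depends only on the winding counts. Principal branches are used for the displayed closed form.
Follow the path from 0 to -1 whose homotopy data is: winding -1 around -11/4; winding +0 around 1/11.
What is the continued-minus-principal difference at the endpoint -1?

Continued minus principal equals -(19/2)*pi*i.

The rational part is single-valued and drops out of the difference; each branch term changes only by its own monodromy.
(5/4)*log(1 - h/(1/11)): winding 0 around 1/11, so this term returns to its principal value, contribution 0.
(19/4)*log(1 - h/(-11/4)): each positive loop around -11/4 adds 2*pi*i to the log, so winding -1 contributes (19/4)*(-1)*2*pi*i = -(19/2)*pi*i.
Summing the contributions at h = -1 gives -(19/2)*pi*i.


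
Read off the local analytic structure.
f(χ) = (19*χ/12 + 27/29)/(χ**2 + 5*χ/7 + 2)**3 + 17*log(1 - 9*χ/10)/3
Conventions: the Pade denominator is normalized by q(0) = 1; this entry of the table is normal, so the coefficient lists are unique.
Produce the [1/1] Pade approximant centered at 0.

The Pade approximant has numerator coefficients [27/232, -242777552863/47726988960]; denominator coefficients [1, -17683311/34286630].

Taylor coefficients needed (expand at 0): a_0 = 27/232, a_1 = -489809/97440, a_2 = -5894437/2273600.
Write the denominator as Q(χ) = 1 + q1*χ. Requiring Q*f - P = O(χ^3) with deg P <= 1 kills the coefficients of χ^2..χ^2 in Q*f:
  χ^2: a_2 + q1*a_1 = 0, i.e. -5894437/2273600 + (-489809/97440)*q1 = 0.
Solving this linear system: q1 = -17683311/34286630.
The numerator is Q*f truncated at degree 1: P0 = a_0 = 27/232; P1 = a_1 + q1*a_0 = -242777552863/47726988960.


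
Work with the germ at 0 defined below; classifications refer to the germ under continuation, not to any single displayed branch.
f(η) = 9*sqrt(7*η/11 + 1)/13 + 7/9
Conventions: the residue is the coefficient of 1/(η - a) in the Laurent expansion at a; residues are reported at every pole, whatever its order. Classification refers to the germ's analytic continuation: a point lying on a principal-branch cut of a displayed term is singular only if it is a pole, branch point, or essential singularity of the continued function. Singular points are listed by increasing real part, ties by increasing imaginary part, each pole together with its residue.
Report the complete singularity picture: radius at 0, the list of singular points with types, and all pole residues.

Radius of convergence at 0: 11/7.
At -11/7: an algebraic (square-root) branch point.

Branch term (9/13)*sqrt(1 - η/(-11/7)): its argument vanishes at η = -11/7, a square-root branch point, modulus 11/7.
The radius of convergence is the smallest modulus among the singular points: 11/7.


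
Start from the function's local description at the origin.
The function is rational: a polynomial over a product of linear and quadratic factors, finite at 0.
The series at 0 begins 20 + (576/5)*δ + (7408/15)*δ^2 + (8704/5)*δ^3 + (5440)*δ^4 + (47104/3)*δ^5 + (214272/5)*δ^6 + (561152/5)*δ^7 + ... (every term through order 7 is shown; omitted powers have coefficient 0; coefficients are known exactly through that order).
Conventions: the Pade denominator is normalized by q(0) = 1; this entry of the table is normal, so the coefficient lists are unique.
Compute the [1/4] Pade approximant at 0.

Taylor coefficients needed (read off): a_0 = 20, a_1 = 576/5, a_2 = 7408/15, a_3 = 8704/5, a_4 = 5440, a_5 = 47104/3.
Write the denominator as Q(δ) = 1 + q1*δ + q2*δ^2 + q3*δ^3 + q4*δ^4. Requiring Q*f - P = O(δ^6) with deg P <= 1 kills the coefficients of δ^2..δ^5 in Q*f:
  δ^2: a_2 + q1*a_1 + q2*a_0 = 0, i.e. 7408/15 + (576/5)*q1 + (20)*q2 = 0.
  δ^3: a_3 + q1*a_2 + q2*a_1 + q3*a_0 = 0, i.e. 8704/5 + (7408/15)*q1 + (576/5)*q2 + (20)*q3 = 0.
  δ^4: a_4 + q1*a_3 + q2*a_2 + q3*a_1 + q4*a_0 = 0, i.e. 5440 + (8704/5)*q1 + (7408/15)*q2 + (576/5)*q3 + (20)*q4 = 0.
  δ^5: a_5 + q1*a_4 + q2*a_3 + q3*a_2 + q4*a_1 = 0, i.e. 47104/3 + (5440)*q1 + (8704/5)*q2 + (7408/15)*q3 + (576/5)*q4 = 0.
Solving this linear system: q1 = -3103182/455437, q2 = 19884212/1366311, q3 = -1191016/455437, q4 = -95281280/4098933.
The numerator is Q*f truncated at degree 1: P0 = a_0 = 20; P1 = a_1 + q1*a_0 = -47986488/2277185.

The Pade approximant has numerator coefficients [20, -47986488/2277185]; denominator coefficients [1, -3103182/455437, 19884212/1366311, -1191016/455437, -95281280/4098933].


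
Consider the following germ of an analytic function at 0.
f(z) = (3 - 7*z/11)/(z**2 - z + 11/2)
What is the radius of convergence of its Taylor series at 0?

The radius of convergence is (1/2)*sqrt(22).

Denominator factor (z**2 - z + 11/2): discriminant -21, complex-conjugate roots (1/2) + ((1/2)*sqrt(21))*i and (1/2) - ((1/2)*sqrt(21))*i; poles of order 1, moduli (1/2)*sqrt(22) and (1/2)*sqrt(22).
The radius of convergence is the smallest modulus among the singular points: (1/2)*sqrt(22).


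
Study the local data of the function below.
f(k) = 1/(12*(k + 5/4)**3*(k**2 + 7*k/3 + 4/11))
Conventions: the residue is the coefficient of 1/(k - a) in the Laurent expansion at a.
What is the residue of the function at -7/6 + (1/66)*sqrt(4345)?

The residue is 6245536/143055667 - (9197936/56506988465)*sqrt(4345).

The factor k**2 + 7*k/3 + 4/11 splits as (k - a)(k - a') with a = -7/6 + (1/66)*sqrt(4345), a' = -7/6 - (1/66)*sqrt(4345). At the order-1 pole a set g(k) = (k - a)*f(k) = [1/(12*(k + 5/4)**3)] / (k - a').
Simple pole: residue = g(a) at a = -7/6 + (1/66)*sqrt(4345), which is 6245536/143055667 - (9197936/56506988465)*sqrt(4345).


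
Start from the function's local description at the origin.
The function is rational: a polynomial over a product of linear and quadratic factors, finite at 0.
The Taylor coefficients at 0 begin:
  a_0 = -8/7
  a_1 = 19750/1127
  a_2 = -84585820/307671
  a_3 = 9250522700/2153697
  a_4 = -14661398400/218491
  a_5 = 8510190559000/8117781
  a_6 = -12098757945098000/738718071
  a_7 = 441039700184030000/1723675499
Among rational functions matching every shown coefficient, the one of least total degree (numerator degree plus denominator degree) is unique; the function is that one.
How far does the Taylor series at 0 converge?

No rational of total degree below 4 reproduces all 8 coefficients; solving the [2/2] Pade equations on them gives f(j) = (-32*j**2/39 - 7*j/23 - 4/5)/(j**2 + 11*j + 7/10), whose expansion matches every shown term.
Denominator factor (j**2 + 11*j + 7/10): discriminant 591/5, real irrational roots -11/2 + (1/10)*sqrt(2955) and -11/2 - (1/10)*sqrt(2955); poles of order 1, moduli 11/2 - (1/10)*sqrt(2955) and 11/2 + (1/10)*sqrt(2955).
The radius of convergence is the smallest modulus among the singular points: 11/2 - (1/10)*sqrt(2955).

The radius of convergence is 11/2 - (1/10)*sqrt(2955).


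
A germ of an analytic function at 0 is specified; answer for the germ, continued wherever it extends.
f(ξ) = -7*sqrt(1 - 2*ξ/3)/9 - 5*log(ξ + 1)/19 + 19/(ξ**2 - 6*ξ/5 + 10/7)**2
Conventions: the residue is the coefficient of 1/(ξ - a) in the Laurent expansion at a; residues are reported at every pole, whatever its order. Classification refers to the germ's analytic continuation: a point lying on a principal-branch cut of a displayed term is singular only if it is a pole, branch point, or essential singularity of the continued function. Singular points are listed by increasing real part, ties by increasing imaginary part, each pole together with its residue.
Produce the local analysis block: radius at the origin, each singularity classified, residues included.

Denominator factor (ξ**2 - 6*ξ/5 + 10/7)^2: discriminant -748/175, complex-conjugate roots (3/5) + ((1/35)*sqrt(1309))*i and (3/5) - ((1/35)*sqrt(1309))*i; poles of order 2, moduli (1/7)*sqrt(70) and (1/7)*sqrt(70).
Branch term (-5/19)*log(1 - ξ/(-1)): its argument vanishes at ξ = -1, a logarithmic branch point, modulus 1.
Branch term (-7/9)*sqrt(1 - ξ/(3/2)): its argument vanishes at ξ = 3/2, a square-root branch point, modulus 3/2.
The radius of convergence is the smallest modulus among the singular points: 1.
The branch terms are analytic at (3/5) - ((1/35)*sqrt(1309))*i and contribute nothing to the residue; only the rational part matters.
The factor ξ**2 - 6*ξ/5 + 10/7 splits as (ξ - a)(ξ - a') with a = (3/5) - ((1/35)*sqrt(1309))*i, a' = (3/5) + ((1/35)*sqrt(1309))*i. At the order-2 pole a set g(ξ) = (ξ - a)^2*(rational part) = [19] / (ξ - a')^2.
Order-2 pole: residue = g'(a); g'((3/5) - ((1/35)*sqrt(1309))*i) = ((16625/139876)*sqrt(1309))*i, so the residue is ((16625/139876)*sqrt(1309))*i.
The branch terms are analytic at (3/5) + ((1/35)*sqrt(1309))*i and contribute nothing to the residue; only the rational part matters.
The factor ξ**2 - 6*ξ/5 + 10/7 splits as (ξ - a)(ξ - a') with a = (3/5) + ((1/35)*sqrt(1309))*i, a' = (3/5) - ((1/35)*sqrt(1309))*i. At the order-2 pole a set g(ξ) = (ξ - a)^2*(rational part) = [19] / (ξ - a')^2.
Order-2 pole: residue = g'(a); g'((3/5) + ((1/35)*sqrt(1309))*i) = -((16625/139876)*sqrt(1309))*i, so the residue is -((16625/139876)*sqrt(1309))*i.
List the singular points by increasing real part (a conjugate pair: the negative imaginary part first).

Radius of convergence at 0: 1.
At -1: a logarithmic branch point.
At (3/5) - ((1/35)*sqrt(1309))*i: a pole of order 2; residue ((16625/139876)*sqrt(1309))*i.
At (3/5) + ((1/35)*sqrt(1309))*i: a pole of order 2; residue -((16625/139876)*sqrt(1309))*i.
At 3/2: an algebraic (square-root) branch point.


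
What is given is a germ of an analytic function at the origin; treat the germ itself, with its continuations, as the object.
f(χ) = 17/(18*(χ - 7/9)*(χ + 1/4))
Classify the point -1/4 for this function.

The denominator factor χ + 1/4 vanishes at -1/4 and appears to the power 1; the numerator there equals 17/18, nonzero, and no other factor vanishes.
Hence a pole whose order is the multiplicity, 1.

The point is a pole of order 1.


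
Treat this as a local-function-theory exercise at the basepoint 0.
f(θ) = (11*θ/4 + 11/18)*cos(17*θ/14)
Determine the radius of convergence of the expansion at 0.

The factor cos(17*θ/14) is entire and contributes no finite singular point.
The polynomial part has no poles.
No finite singular points: the Taylor series at 0 converges everywhere.

The radius of convergence is infinite.


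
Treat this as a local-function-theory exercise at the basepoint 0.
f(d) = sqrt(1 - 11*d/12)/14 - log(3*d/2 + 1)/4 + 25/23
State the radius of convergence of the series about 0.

The radius of convergence is 2/3.

Branch term (1/14)*sqrt(1 - d/(12/11)): its argument vanishes at d = 12/11, a square-root branch point, modulus 12/11.
Branch term (-1/4)*log(1 - d/(-2/3)): its argument vanishes at d = -2/3, a logarithmic branch point, modulus 2/3.
The radius of convergence is the smallest modulus among the singular points: 2/3.


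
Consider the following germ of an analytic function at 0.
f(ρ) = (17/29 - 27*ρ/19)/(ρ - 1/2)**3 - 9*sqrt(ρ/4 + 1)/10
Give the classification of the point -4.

The point is an algebraic (square-root) branch point.

The term (-9/10)*sqrt(1 - ρ/(-4)) has argument 1 - -4/(-4) = 0 at -4: a square-root (algebraic, two-sheeted) branch point; the remaining terms are analytic or single-valued there.


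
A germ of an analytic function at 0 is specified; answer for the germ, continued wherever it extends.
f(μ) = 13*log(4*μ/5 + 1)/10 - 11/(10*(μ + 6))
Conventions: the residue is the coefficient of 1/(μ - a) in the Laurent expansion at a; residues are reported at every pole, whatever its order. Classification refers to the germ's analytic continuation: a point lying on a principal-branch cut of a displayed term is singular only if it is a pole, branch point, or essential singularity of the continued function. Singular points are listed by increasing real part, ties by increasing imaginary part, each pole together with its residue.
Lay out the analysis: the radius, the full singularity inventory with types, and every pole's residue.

Radius of convergence at 0: 5/4.
At -6: a pole of order 1; residue -11/10.
At -5/4: a logarithmic branch point.

Denominator factor (μ + 6): pole of order 1 at -6, modulus 6.
Branch term (13/10)*log(1 - μ/(-5/4)): its argument vanishes at μ = -5/4, a logarithmic branch point, modulus 5/4.
The radius of convergence is the smallest modulus among the singular points: 5/4.
The branch term is analytic at -6 and contributes nothing to the residue; only the rational part matters.
At the order-1 pole -6 set g(μ) = (μ - (-6))*(rational part) = -11/10.
Simple pole: residue = g(a) at a = -6, which is -11/10.
List the singular points by increasing real part (a conjugate pair: the negative imaginary part first).


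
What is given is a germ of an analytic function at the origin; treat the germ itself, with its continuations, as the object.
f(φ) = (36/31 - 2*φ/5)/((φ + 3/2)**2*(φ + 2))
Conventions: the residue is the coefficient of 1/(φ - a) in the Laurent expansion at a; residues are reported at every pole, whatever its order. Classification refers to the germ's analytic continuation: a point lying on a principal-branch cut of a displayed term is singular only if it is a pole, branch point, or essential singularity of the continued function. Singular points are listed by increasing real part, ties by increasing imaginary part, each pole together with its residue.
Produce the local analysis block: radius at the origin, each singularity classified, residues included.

Denominator factor (φ + 2): pole of order 1 at -2, modulus 2.
Denominator factor (φ + 3/2)^2: pole of order 2 at -3/2, modulus 3/2.
The radius of convergence is the smallest modulus among the singular points: 3/2.
At the order-1 pole -2 set g(φ) = (φ - (-2))*f(φ) = (36/31 - 2*φ/5)/(φ + 3/2)**2.
Simple pole: residue = g(a) at a = -2, which is 1216/155.
At the order-2 pole -3/2 set g(φ) = (φ - (-3/2))^2*f(φ) = (36/31 - 2*φ/5)/(φ + 2).
Order-2 pole: residue = g'(a); g'(-3/2) = -1216/155, so the residue is -1216/155.
List the singular points by increasing real part (a conjugate pair: the negative imaginary part first).

Radius of convergence at 0: 3/2.
At -2: a pole of order 1; residue 1216/155.
At -3/2: a pole of order 2; residue -1216/155.


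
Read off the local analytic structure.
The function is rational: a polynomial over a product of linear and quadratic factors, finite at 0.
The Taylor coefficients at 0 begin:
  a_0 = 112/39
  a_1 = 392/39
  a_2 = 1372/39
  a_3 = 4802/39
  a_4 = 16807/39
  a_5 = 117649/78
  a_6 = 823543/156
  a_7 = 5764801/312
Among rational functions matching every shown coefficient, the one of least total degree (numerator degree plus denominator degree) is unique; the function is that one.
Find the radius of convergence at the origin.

The radius of convergence is 2/7.

No rational of total degree below 1 reproduces all 8 coefficients; solving the [0/1] Pade equations on them gives f(μ) = -32/(39*(μ - 2/7)), whose expansion matches every shown term.
Denominator factor (μ - 2/7): pole of order 1 at 2/7, modulus 2/7.
The radius of convergence is the smallest modulus among the singular points: 2/7.


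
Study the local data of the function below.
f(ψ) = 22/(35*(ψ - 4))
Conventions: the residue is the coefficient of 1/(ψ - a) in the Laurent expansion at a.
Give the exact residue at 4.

At the order-1 pole 4 set g(ψ) = (ψ - (4))*f(ψ) = 22/35.
Simple pole: residue = g(a) at a = 4, which is 22/35.

The residue is 22/35.


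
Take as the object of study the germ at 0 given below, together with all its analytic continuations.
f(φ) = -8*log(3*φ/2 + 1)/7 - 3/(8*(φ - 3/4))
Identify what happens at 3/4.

The denominator factor φ - 3/4 vanishes at 3/4 and appears to the power 1; the numerator there equals -3/8, nonzero, and no other factor vanishes.
The branch terms are analytic at this point.
Hence a pole whose order is the multiplicity, 1.

The point is a pole of order 1.


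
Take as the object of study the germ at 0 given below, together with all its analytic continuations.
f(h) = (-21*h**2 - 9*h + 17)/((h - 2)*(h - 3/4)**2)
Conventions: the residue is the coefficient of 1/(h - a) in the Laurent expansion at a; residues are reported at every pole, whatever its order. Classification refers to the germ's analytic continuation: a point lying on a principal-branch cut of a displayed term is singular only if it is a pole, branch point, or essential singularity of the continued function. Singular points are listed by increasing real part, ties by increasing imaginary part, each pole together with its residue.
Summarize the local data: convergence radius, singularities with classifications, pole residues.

Radius of convergence at 0: 3/4.
At 3/4: a pole of order 2; residue 167/5.
At 2: a pole of order 1; residue -272/5.

Denominator factor (h - 2): pole of order 1 at 2, modulus 2.
Denominator factor (h - 3/4)^2: pole of order 2 at 3/4, modulus 3/4.
The radius of convergence is the smallest modulus among the singular points: 3/4.
At the order-2 pole 3/4 set g(h) = (h - (3/4))^2*f(h) = (-21*h**2 - 9*h + 17)/(h - 2).
Order-2 pole: residue = g'(a); g'(3/4) = 167/5, so the residue is 167/5.
At the order-1 pole 2 set g(h) = (h - (2))*f(h) = (-21*h**2 - 9*h + 17)/(h - 3/4)**2.
Simple pole: residue = g(a) at a = 2, which is -272/5.
List the singular points by increasing real part (a conjugate pair: the negative imaginary part first).
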